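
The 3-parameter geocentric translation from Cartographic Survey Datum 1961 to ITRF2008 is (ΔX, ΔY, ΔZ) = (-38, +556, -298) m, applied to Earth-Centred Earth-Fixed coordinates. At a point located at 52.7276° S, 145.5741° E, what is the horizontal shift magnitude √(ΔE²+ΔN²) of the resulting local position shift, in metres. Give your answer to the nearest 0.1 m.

447.3 m

At φ = -52.7276°, λ = 145.5741°: sin φ = -0.795765, cos φ = 0.605605, sin λ = 0.565340, cos λ = -0.824858.
ΔE = −sin λ·ΔX + cos λ·ΔY = −(0.565340)·(-38) + (-0.824858)·(556) = -437.14 m.
ΔN = −sin φ cos λ·ΔX − sin φ sin λ·ΔY + cos φ·ΔZ = −(-0.795765)(-0.824858)(-38) − (-0.795765)(0.565340)(556) + (0.605605)(-298) = 94.60 m.
Horizontal magnitude = √(ΔE² + ΔN²) = √((-437.14)² + 94.60²) = 447.26 m.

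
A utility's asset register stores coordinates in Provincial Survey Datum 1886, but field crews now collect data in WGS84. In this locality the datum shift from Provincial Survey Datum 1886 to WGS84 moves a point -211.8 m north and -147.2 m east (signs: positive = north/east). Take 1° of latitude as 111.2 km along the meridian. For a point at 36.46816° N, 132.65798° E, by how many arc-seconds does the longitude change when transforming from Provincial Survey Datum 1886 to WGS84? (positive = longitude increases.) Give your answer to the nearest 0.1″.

Δλ = -5.9″

At latitude 36.46816°, cos φ = 0.804187.
1° of longitude at this latitude = 111.2 × cos φ = 89.43 km, so Δλ = -147.2 / 89425.6 = -0.0016461° = -5.926″.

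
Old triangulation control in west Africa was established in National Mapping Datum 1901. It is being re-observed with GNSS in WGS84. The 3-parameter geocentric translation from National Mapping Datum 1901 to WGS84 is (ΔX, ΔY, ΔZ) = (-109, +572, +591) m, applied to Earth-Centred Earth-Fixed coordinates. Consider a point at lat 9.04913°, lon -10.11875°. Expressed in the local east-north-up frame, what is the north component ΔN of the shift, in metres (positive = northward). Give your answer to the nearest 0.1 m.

At φ = 9.04913°, λ = -10.11875°: sin φ = 0.157281, cos φ = 0.987554, sin λ = -0.175689, cos λ = 0.984446.
ΔN = −sin φ cos λ·ΔX − sin φ sin λ·ΔY + cos φ·ΔZ = −(0.157281)(0.984446)(-109) − (0.157281)(-0.175689)(572) + (0.987554)(591) = 616.33 m.

ΔN = 616.3 m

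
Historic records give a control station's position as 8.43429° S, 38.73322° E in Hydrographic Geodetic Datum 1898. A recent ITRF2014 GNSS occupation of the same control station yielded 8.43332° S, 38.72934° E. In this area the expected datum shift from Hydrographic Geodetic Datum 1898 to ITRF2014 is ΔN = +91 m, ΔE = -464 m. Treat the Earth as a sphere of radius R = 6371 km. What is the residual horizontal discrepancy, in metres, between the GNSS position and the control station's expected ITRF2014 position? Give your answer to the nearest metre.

41 m

Observed coordinate differences: Δφ = +0.00097°, Δλ = -0.00388°.
Converting to metres (1° lat = 111195 m, cos φ = 0.989185): observed ΔN = 107.9 m, observed ΔE = -426.8 m.
Subtracting the expected shift leaves a residual of 107.9 − (91) = 16.9 m north and -426.8 − (-464) = 37.2 m east.
Residual distance = √(16.9² + 37.2²) = 40.9 m.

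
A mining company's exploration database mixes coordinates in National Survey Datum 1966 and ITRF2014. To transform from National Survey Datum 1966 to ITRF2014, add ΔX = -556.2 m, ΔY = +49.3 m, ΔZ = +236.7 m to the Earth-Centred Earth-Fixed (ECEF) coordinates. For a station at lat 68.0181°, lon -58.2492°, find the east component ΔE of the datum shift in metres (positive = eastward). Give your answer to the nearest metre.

ΔE = -447 m

The local east axis at (φ, λ) is (−sin λ, cos λ, 0), so ΔE = −sin(-58.2492°)·(-556.2) + cos(-58.2492°)·49.3 = -447.02 m.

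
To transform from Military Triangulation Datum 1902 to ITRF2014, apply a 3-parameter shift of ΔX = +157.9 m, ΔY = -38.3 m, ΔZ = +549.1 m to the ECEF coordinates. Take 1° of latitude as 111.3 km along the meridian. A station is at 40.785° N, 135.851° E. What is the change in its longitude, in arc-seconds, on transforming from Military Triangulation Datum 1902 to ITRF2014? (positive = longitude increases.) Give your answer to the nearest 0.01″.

Δλ = -3.52″

sin φ = 0.653222, cos φ = 0.757166, sin λ = 0.696527, cos λ = -0.717531.
East component: ΔE = −sin λ·ΔX + cos λ·ΔY = −(0.696527)(157.9) + (-0.717531)(-38.3) = -82.50 m.
1° of latitude spans 111300 m; at latitude φ, 1° of longitude spans that × cos φ = 84272.6 m, so Δλ = -82.50 / 84272.6 × 3600 = -3.524″.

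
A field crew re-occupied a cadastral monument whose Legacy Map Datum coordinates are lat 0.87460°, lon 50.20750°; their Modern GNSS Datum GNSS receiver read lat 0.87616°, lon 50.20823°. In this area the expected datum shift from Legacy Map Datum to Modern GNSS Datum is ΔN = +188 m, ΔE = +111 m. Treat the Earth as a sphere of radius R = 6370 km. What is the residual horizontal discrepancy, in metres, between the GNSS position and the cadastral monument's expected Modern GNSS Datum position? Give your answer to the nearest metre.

Observed coordinate differences: Δφ = +0.00156°, Δλ = +0.00073°.
Converting to metres (1° lat = 111177 m, cos φ = 0.999883): observed ΔN = 173.4 m, observed ΔE = 81.2 m.
Subtracting the expected shift leaves a residual of 173.4 − (188) = -14.6 m north and 81.2 − (111) = -29.8 m east.
Residual distance = √((-14.6)² + (-29.8)²) = 33.2 m.

33 m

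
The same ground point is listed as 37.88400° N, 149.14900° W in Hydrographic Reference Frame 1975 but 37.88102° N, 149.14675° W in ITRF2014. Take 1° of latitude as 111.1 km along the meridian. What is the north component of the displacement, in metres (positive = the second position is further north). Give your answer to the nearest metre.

ΔN = -331 m

Δφ = 37.88102° − 37.88400° = -0.00298°; Δλ = -149.14675° − -149.14900° = +0.00225°.
ΔN = Δφ × 111100 = -331.1 m; ΔE = Δλ × 111100 × cos(37.88400°) = +0.00225 × 111100 × 0.789256 = 197.3 m.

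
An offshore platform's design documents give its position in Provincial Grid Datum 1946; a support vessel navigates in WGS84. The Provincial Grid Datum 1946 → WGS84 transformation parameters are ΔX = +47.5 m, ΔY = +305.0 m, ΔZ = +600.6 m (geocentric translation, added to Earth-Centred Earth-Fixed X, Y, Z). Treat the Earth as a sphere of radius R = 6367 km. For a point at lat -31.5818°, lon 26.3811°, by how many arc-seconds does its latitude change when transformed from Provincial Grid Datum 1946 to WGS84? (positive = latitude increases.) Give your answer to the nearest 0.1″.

sin φ = -0.523715, cos φ = 0.851893, sin λ = 0.444340, cos λ = 0.895858.
North component: ΔN = −sin φ cos λ·ΔX − sin φ sin λ·ΔY + cos φ·ΔZ = −(-0.523715)(0.895858)(47.5) − (-0.523715)(0.444340)(305.0) + (0.851893)(600.6) = 604.91 m.
1° of latitude spans πR/180 = 111125 m, so Δφ = 604.91 / 111125 × 3600 = 19.597″.

Δφ = 19.6″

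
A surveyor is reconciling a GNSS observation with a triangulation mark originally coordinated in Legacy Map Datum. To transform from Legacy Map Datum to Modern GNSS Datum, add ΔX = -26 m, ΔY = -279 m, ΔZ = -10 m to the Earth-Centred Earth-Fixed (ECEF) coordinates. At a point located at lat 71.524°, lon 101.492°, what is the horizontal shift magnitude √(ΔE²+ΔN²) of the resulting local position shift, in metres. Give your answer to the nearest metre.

At φ = 71.524°, λ = 101.492°: sin φ = 0.948456, cos φ = 0.316907, sin λ = 0.979953, cos λ = -0.199231.
ΔE = −sin λ·ΔX + cos λ·ΔY = −(0.979953)·(-26) + (-0.199231)·(-279) = 81.06 m.
ΔN = −sin φ cos λ·ΔX − sin φ sin λ·ΔY + cos φ·ΔZ = −(0.948456)(-0.199231)(-26) − (0.948456)(0.979953)(-279) + (0.316907)(-10) = 251.23 m.
Horizontal magnitude = √(ΔE² + ΔN²) = √(81.06² + 251.23²) = 263.99 m.

264 m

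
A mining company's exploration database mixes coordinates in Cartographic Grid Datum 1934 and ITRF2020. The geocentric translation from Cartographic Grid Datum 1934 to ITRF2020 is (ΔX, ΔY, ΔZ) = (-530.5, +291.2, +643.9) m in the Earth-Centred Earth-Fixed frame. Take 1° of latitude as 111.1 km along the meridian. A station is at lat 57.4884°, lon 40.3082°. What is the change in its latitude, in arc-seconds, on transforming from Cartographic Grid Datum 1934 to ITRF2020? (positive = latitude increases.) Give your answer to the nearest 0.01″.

sin φ = 0.843283, cos φ = 0.537470, sin λ = 0.646899, cos λ = 0.762576.
North component: ΔN = −sin φ cos λ·ΔX − sin φ sin λ·ΔY + cos φ·ΔZ = −(0.843283)(0.762576)(-530.5) − (0.843283)(0.646899)(291.2) + (0.537470)(643.9) = 528.37 m.
1° of latitude spans 111100 m, so Δφ = 528.37 / 111100 × 3600 = 17.121″.

Δφ = 17.12″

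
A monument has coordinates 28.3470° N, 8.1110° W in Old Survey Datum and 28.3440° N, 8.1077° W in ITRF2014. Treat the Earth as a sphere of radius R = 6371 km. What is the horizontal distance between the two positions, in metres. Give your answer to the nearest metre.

Δφ = 28.3440° − 28.3470° = -0.0030°; Δλ = -8.1077° − -8.1110° = +0.0033°.
1° along a meridian = πR/180 = 111195 m.
ΔN = Δφ × 111195 = -333.6 m; ΔE = Δλ × 111195 × cos(28.3470°) = +0.0033 × 111195 × 0.880088 = 322.9 m.
Distance = √(ΔE² + ΔN²) = √(322.9² + (-333.6)²) = 464.3 m.

464 m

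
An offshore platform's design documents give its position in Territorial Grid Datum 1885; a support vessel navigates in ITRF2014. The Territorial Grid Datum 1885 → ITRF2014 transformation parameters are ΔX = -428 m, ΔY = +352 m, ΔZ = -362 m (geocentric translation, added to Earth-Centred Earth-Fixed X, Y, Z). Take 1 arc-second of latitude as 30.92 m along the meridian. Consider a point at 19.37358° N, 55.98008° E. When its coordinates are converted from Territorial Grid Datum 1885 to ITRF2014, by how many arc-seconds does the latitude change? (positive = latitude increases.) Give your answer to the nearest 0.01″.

Δφ = -11.61″

sin φ = 0.331726, cos φ = 0.943376, sin λ = 0.828843, cos λ = 0.559481.
North component: ΔN = −sin φ cos λ·ΔX − sin φ sin λ·ΔY + cos φ·ΔZ = −(0.331726)(0.559481)(-428) − (0.331726)(0.828843)(352) + (0.943376)(-362) = -358.85 m.
1° of latitude spans 3600 × 30.92 = 111312 m, so Δφ = -358.85 / 111312 × 3600 = -11.606″.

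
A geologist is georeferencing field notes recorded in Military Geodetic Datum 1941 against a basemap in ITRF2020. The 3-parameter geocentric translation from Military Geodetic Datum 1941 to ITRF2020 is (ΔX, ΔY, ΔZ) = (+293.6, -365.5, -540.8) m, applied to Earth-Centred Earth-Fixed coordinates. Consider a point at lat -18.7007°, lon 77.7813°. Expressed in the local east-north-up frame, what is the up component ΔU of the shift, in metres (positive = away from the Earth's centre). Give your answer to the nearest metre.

At φ = -18.7007°, λ = 77.7813°: sin φ = -0.320625, cos φ = 0.947206, sin λ = 0.977347, cos λ = 0.211644.
ΔU = cos φ cos λ·ΔX + cos φ sin λ·ΔY + sin φ·ΔZ = (0.947206)(0.211644)(293.6) + (0.947206)(0.977347)(-365.5) + (-0.320625)(-540.8) = -106.11 m.

ΔU = -106 m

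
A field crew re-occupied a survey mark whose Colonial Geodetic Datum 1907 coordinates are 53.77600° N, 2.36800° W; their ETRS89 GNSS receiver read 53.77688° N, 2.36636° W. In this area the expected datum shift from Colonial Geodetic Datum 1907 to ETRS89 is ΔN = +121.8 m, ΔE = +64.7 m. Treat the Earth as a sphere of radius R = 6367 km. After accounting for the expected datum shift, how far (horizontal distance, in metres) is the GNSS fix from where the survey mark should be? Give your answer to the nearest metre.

49 m

Observed coordinate differences: Δφ = +0.00088°, Δλ = +0.00164°.
Converting to metres (1° lat = 111125 m, cos φ = 0.590944): observed ΔN = 97.8 m, observed ΔE = 107.7 m.
Subtracting the expected shift leaves a residual of 97.8 − (121.8) = -24.0 m north and 107.7 − (64.7) = 43.0 m east.
Residual distance = √((-24.0)² + 43.0²) = 49.2 m.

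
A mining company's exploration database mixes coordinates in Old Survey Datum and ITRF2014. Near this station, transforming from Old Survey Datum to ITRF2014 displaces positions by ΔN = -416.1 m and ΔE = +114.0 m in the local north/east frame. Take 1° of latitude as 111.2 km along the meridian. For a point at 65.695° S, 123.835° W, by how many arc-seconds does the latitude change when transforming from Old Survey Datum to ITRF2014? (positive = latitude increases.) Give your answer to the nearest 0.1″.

1° of latitude = 111.2 km, so Δφ = -416.1 / 111200 = -0.0037419° = -13.471″.

Δφ = -13.5″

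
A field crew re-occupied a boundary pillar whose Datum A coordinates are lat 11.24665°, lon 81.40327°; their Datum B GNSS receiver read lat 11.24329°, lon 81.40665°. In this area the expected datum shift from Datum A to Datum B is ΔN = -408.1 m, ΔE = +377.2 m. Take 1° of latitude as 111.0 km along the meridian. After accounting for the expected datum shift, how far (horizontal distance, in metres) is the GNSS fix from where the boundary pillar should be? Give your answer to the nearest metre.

36 m

Observed coordinate differences: Δφ = -0.00336°, Δλ = +0.00338°.
Converting to metres (1° lat = 111000 m, cos φ = 0.980797): observed ΔN = -373.0 m, observed ΔE = 368.0 m.
Subtracting the expected shift leaves a residual of -373.0 − (-408.1) = 35.1 m north and 368.0 − (377.2) = -9.2 m east.
Residual distance = √(35.1² + (-9.2)²) = 36.3 m.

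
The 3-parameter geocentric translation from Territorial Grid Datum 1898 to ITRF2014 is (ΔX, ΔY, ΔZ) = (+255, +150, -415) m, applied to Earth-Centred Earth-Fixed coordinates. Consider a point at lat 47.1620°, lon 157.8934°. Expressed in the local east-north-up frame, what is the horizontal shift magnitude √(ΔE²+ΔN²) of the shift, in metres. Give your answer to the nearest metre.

At φ = 47.1620°, λ = 157.8934°: sin φ = 0.733279, cos φ = 0.679928, sin λ = 0.376331, cos λ = -0.926485.
ΔE = −sin λ·ΔX + cos λ·ΔY = −(0.376331)·(255) + (-0.926485)·(150) = -234.94 m.
ΔN = −sin φ cos λ·ΔX − sin φ sin λ·ΔY + cos φ·ΔZ = −(0.733279)(-0.926485)(255) − (0.733279)(0.376331)(150) + (0.679928)(-415) = -150.32 m.
Horizontal magnitude = √(ΔE² + ΔN²) = √((-234.94)² + (-150.32)²) = 278.91 m.

279 m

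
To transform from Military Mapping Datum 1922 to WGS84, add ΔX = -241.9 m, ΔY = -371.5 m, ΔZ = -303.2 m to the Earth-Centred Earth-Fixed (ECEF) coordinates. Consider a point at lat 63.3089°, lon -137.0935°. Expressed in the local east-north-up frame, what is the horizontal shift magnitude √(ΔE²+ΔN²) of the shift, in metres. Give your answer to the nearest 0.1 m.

The local east axis at (φ, λ) is (−sin λ, cos λ, 0), so ΔE = −sin(-137.0935°)·(-241.9) + cos(-137.0935°)·(-371.5) = 107.42 m.
The local north axis is (−sin φ cos λ, −sin φ sin λ, cos φ), giving ΔN = -158.303 − 225.968 − 136.191 = -520.46 m.
Horizontal magnitude = √(ΔE² + ΔN²) = √(107.42² + (-520.46)²) = 531.43 m.

531.4 m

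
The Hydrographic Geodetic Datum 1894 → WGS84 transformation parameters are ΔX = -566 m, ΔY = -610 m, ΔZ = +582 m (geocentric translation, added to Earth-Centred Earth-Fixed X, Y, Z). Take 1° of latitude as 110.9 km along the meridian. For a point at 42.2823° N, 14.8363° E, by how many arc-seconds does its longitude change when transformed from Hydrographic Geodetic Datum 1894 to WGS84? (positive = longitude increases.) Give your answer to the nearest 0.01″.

sin φ = 0.672784, cos φ = 0.739839, sin λ = 0.256058, cos λ = 0.966661.
East component: ΔE = −sin λ·ΔX + cos λ·ΔY = −(0.256058)(-566) + (0.966661)(-610) = -444.73 m.
1° of latitude spans 110900 m; at latitude φ, 1° of longitude spans that × cos φ = 82048.1 m, so Δλ = -444.73 / 82048.1 × 3600 = -19.513″.

Δλ = -19.51″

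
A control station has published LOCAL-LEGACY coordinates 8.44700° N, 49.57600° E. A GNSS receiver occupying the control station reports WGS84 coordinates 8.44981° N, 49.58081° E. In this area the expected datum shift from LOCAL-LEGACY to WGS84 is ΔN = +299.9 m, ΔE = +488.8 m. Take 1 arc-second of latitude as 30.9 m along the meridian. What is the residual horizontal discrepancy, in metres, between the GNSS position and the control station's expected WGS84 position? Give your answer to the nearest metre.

Observed coordinate differences: Δφ = +0.00281°, Δλ = +0.00481°.
Converting to metres (1° lat = 111240 m, cos φ = 0.989152): observed ΔN = 312.6 m, observed ΔE = 529.3 m.
Subtracting the expected shift leaves a residual of 312.6 − (299.9) = 12.7 m north and 529.3 − (488.8) = 40.5 m east.
Residual distance = √(12.7² + 40.5²) = 42.4 m.

42 m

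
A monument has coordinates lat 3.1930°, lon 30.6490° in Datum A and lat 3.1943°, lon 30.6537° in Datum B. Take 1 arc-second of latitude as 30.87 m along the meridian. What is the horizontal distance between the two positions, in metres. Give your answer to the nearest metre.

Δφ = 3.1943° − 3.1930° = +0.0013°; Δλ = 30.6537° − 30.6490° = +0.0047°.
1° of latitude = 3600 × 30.87 = 111132 m.
ΔN = Δφ × 111132 = 144.5 m; ΔE = Δλ × 111132 × cos(3.1930°) = +0.0047 × 111132 × 0.998448 = 521.5 m.
Distance = √(ΔE² + ΔN²) = √(521.5² + 144.5²) = 541.2 m.

541 m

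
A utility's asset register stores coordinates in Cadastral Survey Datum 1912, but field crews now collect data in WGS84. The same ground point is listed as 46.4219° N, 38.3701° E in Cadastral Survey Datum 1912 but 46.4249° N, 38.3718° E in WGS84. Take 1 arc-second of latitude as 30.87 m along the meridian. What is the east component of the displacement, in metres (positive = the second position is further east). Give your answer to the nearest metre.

ΔE = 130 m

Δφ = 46.4249° − 46.4219° = +0.0030°; Δλ = 38.3718° − 38.3701° = +0.0017°.
1° of latitude = 3600 × 30.87 = 111132 m.
ΔN = Δφ × 111132 = 333.4 m; ΔE = Δλ × 111132 × cos(46.4219°) = +0.0017 × 111132 × 0.689343 = 130.2 m.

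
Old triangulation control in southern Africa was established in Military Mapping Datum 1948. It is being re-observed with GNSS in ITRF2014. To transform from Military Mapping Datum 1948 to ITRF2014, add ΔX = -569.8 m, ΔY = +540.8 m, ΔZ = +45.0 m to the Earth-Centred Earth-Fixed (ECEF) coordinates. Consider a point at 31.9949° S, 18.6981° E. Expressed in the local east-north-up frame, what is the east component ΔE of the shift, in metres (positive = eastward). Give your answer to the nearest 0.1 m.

ΔE = 694.9 m

At φ = -31.9949°, λ = 18.6981°: sin φ = -0.529844, cos φ = 0.848095, sin λ = 0.320582, cos λ = 0.947221.
ΔE = −sin λ·ΔX + cos λ·ΔY = −(0.320582)·(-569.8) + (0.947221)·(540.8) = 694.92 m.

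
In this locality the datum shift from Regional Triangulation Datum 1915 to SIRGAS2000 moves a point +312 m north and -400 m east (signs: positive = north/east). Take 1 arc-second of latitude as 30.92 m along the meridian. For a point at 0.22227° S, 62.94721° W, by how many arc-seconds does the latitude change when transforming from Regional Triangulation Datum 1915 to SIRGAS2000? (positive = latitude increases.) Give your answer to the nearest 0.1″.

Δφ = 10.1″

1″ of latitude = 30.92 m, so Δφ = 312.0 / 30.92 = 10.091″.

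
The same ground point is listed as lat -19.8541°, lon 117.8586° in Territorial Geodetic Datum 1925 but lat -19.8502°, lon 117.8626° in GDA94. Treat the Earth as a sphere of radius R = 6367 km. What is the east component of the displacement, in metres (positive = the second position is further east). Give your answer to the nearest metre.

ΔE = 418 m

Δφ = -19.8502° − -19.8541° = +0.0039°; Δλ = 117.8626° − 117.8586° = +0.0040°.
1° along a meridian = πR/180 = 111125 m.
ΔN = Δφ × 111125 = 433.4 m; ΔE = Δλ × 111125 × cos(-19.8541°) = +0.0040 × 111125 × 0.940561 = 418.1 m.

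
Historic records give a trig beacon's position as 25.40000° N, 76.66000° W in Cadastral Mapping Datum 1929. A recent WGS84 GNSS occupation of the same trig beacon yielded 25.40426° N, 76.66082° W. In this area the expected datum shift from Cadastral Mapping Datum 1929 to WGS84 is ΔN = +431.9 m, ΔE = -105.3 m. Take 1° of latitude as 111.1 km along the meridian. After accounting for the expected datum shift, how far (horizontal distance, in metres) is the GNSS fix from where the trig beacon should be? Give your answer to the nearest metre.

Observed coordinate differences: Δφ = +0.00426°, Δλ = -0.00082°.
Converting to metres (1° lat = 111100 m, cos φ = 0.903335): observed ΔN = 473.3 m, observed ΔE = -82.3 m.
Subtracting the expected shift leaves a residual of 473.3 − (431.9) = 41.4 m north and -82.3 − (-105.3) = 23.0 m east.
Residual distance = √(41.4² + 23.0²) = 47.3 m.

47 m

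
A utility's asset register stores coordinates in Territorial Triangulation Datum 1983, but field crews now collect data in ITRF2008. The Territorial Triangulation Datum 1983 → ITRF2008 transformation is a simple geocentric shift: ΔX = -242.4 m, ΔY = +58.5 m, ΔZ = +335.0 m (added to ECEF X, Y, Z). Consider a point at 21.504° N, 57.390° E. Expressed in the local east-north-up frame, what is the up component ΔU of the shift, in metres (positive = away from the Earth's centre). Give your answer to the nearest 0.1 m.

At φ = 21.504°, λ = 57.390°: sin φ = 0.366566, cos φ = 0.930392, sin λ = 0.842358, cos λ = 0.538918.
ΔU = cos φ cos λ·ΔX + cos φ sin λ·ΔY + sin φ·ΔZ = (0.930392)(0.538918)(-242.4) + (0.930392)(0.842358)(58.5) + (0.366566)(335.0) = 47.11 m.

ΔU = 47.1 m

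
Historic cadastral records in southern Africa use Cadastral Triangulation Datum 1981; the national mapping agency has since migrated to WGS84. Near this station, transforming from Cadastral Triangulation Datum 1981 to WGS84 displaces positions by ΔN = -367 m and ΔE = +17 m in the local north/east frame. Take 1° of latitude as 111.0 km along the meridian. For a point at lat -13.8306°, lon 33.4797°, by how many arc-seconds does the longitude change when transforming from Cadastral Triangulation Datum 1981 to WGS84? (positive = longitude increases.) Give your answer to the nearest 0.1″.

Δλ = 0.6″

At latitude -13.8306°, cos φ = 0.971007.
1° of longitude at this latitude = 111.0 × cos φ = 107.78 km, so Δλ = 17.0 / 107781.7 = 0.0001577° = 0.568″.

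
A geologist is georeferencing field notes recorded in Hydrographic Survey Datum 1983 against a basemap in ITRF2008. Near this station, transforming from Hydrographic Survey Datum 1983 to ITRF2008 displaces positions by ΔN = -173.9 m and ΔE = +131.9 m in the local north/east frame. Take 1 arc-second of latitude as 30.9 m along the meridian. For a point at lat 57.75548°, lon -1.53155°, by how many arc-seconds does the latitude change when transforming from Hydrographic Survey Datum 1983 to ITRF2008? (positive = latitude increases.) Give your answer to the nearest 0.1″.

1″ of latitude = 30.90 m, so Δφ = -173.9 / 30.90 = -5.628″.

Δφ = -5.6″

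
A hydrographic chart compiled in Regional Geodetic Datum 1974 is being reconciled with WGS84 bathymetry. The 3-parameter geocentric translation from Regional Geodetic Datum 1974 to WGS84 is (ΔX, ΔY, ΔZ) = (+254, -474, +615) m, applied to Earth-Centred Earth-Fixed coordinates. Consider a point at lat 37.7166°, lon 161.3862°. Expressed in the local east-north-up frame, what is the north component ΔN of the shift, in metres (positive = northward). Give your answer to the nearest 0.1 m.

ΔN = 726.3 m

The local north axis is (−sin φ cos λ, −sin φ sin λ, cos φ), giving ΔN = 147.258 + 92.556 + 486.493 = 726.31 m.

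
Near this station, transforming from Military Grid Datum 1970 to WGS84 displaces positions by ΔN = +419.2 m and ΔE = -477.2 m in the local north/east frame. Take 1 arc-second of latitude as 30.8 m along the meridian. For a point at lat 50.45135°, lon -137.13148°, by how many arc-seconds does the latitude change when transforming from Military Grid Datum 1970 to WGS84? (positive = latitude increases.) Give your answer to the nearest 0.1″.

1″ of latitude = 30.80 m, so Δφ = 419.2 / 30.80 = 13.610″.

Δφ = 13.6″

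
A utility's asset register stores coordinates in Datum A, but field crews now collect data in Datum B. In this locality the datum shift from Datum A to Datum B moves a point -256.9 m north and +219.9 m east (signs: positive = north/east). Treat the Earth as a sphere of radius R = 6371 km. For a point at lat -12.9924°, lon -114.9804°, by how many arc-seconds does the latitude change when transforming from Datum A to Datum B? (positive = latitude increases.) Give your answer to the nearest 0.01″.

Δφ = -8.32″

On a sphere of radius R, 1 rad of latitude = R, so Δφ = ΔN / R = -256.9 / 6371000 = -4.0323e-05 rad = -8.317″.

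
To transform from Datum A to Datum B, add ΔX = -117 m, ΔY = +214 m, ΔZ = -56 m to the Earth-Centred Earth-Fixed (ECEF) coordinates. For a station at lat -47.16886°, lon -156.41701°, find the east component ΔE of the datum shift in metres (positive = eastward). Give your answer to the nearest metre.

ΔE = -243 m

At φ = -47.16886°, λ = -156.41701°: sin φ = -0.733360, cos φ = 0.679840, sin λ = -0.400077, cos λ = -0.916482.
ΔE = −sin λ·ΔX + cos λ·ΔY = −(-0.400077)·(-117) + (-0.916482)·(214) = -242.94 m.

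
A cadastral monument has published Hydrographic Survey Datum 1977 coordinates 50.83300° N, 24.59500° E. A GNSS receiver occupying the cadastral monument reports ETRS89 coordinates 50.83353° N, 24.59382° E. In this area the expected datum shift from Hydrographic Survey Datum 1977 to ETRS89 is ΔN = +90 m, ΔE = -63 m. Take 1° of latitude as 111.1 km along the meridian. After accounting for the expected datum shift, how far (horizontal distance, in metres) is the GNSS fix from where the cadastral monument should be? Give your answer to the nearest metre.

37 m

Observed coordinate differences: Δφ = +0.00053°, Δλ = -0.00118°.
Converting to metres (1° lat = 111100 m, cos φ = 0.631583): observed ΔN = 58.9 m, observed ΔE = -82.8 m.
Subtracting the expected shift leaves a residual of 58.9 − (90) = -31.1 m north and -82.8 − (-63) = -19.8 m east.
Residual distance = √((-31.1)² + (-19.8)²) = 36.9 m.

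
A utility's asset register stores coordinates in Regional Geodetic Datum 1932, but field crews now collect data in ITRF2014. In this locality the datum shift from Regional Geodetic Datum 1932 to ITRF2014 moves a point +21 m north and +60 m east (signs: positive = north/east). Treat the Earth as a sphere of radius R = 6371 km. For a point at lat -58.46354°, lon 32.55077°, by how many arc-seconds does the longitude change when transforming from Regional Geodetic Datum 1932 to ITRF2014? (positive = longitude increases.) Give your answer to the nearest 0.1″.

At latitude -58.46354°, cos φ = 0.523041.
One radian of longitude at latitude φ spans R cos φ, so Δλ = ΔE / (R cos φ) = 60.0 / (6371000 × 0.523041) = 1.8006e-05 rad = 3.714″.

Δλ = 3.7″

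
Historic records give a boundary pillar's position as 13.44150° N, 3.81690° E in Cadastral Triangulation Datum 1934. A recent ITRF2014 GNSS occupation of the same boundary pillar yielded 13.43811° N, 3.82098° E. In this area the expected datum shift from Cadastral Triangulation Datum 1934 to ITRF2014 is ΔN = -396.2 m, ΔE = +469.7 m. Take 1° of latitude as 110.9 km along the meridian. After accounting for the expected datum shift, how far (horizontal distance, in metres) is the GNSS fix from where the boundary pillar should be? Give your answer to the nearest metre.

Observed coordinate differences: Δφ = -0.00339°, Δλ = +0.00408°.
Converting to metres (1° lat = 110900 m, cos φ = 0.972608): observed ΔN = -376.0 m, observed ΔE = 440.1 m.
Subtracting the expected shift leaves a residual of -376.0 − (-396.2) = 20.2 m north and 440.1 − (469.7) = -29.6 m east.
Residual distance = √(20.2² + (-29.6)²) = 35.9 m.

36 m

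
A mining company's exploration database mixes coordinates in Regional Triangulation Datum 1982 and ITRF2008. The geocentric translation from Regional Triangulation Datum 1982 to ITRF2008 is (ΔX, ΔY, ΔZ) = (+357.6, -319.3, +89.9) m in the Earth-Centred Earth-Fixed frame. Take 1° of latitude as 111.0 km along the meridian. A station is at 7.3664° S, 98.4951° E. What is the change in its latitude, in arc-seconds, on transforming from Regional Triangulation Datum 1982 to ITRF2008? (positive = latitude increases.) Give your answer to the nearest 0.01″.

Δφ = 1.36″

sin φ = -0.128214, cos φ = 0.991747, sin λ = 0.989029, cos λ = -0.147725.
North component: ΔN = −sin φ cos λ·ΔX − sin φ sin λ·ΔY + cos φ·ΔZ = −(-0.128214)(-0.147725)(357.6) − (-0.128214)(0.989029)(-319.3) + (0.991747)(89.9) = 41.90 m.
1° of latitude spans 111000 m, so Δφ = 41.90 / 111000 × 3600 = 1.359″.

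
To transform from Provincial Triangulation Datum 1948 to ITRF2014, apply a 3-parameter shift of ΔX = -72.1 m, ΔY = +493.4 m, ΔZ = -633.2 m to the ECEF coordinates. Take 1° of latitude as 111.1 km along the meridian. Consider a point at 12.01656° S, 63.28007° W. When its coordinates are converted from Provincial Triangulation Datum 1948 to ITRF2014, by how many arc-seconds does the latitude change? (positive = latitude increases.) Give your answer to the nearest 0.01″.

sin φ = -0.208194, cos φ = 0.978087, sin λ = -0.893215, cos λ = 0.449630.
North component: ΔN = −sin φ cos λ·ΔX − sin φ sin λ·ΔY + cos φ·ΔZ = −(-0.208194)(0.449630)(-72.1) − (-0.208194)(-0.893215)(493.4) + (0.978087)(-633.2) = -717.83 m.
1° of latitude spans 111100 m, so Δφ = -717.83 / 111100 × 3600 = -23.260″.

Δφ = -23.26″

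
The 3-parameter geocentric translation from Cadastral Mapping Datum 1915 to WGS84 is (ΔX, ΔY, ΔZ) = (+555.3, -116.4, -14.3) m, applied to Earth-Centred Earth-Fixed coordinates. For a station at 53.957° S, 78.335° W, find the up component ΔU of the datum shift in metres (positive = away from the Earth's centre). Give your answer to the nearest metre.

The local up (radial) axis is (cos φ cos λ, cos φ sin λ, sin φ), giving ΔU = 66.062 + 67.074 + 11.563 = 144.70 m.

ΔU = 145 m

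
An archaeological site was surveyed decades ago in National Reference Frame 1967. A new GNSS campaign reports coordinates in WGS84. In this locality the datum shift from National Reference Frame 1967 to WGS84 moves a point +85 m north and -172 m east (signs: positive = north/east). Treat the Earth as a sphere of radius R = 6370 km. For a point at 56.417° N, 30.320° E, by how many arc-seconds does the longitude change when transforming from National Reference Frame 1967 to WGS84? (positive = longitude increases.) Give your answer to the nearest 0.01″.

Δλ = -10.07″

At latitude 56.417°, cos φ = 0.553144.
One radian of longitude at latitude φ spans R cos φ, so Δλ = ΔE / (R cos φ) = -172.0 / (6370000 × 0.553144) = -4.8815e-05 rad = -10.069″.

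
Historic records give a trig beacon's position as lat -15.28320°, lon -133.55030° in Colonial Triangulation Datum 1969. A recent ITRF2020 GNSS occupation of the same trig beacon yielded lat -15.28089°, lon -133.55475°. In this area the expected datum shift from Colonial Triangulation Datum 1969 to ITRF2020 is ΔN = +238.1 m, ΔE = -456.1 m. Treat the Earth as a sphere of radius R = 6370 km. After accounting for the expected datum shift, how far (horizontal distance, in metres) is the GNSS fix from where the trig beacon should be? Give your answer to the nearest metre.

28 m

Observed coordinate differences: Δφ = +0.00231°, Δλ = -0.00445°.
Converting to metres (1° lat = 111177 m, cos φ = 0.964635): observed ΔN = 256.8 m, observed ΔE = -477.2 m.
Subtracting the expected shift leaves a residual of 256.8 − (238.1) = 18.7 m north and -477.2 − (-456.1) = -21.1 m east.
Residual distance = √(18.7² + (-21.1)²) = 28.2 m.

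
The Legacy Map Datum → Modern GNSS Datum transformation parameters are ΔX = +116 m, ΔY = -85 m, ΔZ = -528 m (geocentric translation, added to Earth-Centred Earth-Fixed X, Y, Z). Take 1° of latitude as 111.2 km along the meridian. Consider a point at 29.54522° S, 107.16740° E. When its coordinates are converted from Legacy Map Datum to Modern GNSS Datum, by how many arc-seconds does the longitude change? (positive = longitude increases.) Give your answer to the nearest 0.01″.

sin φ = -0.493110, cos φ = 0.869967, sin λ = 0.955446, cos λ = -0.295164.
East component: ΔE = −sin λ·ΔX + cos λ·ΔY = −(0.955446)(116) + (-0.295164)(-85) = -85.74 m.
1° of latitude spans 111200 m; at latitude φ, 1° of longitude spans that × cos φ = 96740.3 m, so Δλ = -85.74 / 96740.3 × 3600 = -3.191″.

Δλ = -3.19″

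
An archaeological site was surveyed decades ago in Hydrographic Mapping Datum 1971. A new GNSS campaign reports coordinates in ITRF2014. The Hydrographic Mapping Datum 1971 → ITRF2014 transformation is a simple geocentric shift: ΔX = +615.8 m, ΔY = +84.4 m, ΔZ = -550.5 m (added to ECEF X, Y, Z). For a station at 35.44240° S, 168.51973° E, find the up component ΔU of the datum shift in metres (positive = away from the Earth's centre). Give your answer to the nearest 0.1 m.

At φ = -35.44240°, λ = 168.51973°: sin φ = -0.579884, cos φ = 0.814699, sin λ = 0.199030, cos λ = -0.979993.
ΔU = cos φ cos λ·ΔX + cos φ sin λ·ΔY + sin φ·ΔZ = (0.814699)(-0.979993)(615.8) + (0.814699)(0.199030)(84.4) + (-0.579884)(-550.5) = -158.74 m.

ΔU = -158.7 m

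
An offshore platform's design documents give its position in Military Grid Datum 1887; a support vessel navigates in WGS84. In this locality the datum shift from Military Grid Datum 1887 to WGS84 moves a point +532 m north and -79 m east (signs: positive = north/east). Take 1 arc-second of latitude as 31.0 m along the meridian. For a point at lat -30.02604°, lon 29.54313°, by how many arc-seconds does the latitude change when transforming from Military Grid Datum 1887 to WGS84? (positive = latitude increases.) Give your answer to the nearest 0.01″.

Δφ = 17.16″

1″ of latitude = 31.00 m, so Δφ = 532.0 / 31.00 = 17.161″.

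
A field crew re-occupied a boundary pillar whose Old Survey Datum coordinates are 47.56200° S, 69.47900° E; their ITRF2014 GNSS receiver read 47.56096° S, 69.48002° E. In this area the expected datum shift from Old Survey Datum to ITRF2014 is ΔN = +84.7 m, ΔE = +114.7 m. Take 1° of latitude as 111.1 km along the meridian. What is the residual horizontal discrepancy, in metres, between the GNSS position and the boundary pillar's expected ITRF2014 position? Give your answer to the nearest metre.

Observed coordinate differences: Δφ = +0.00104°, Δλ = +0.00102°.
Converting to metres (1° lat = 111100 m, cos φ = 0.674792): observed ΔN = 115.5 m, observed ΔE = 76.5 m.
Subtracting the expected shift leaves a residual of 115.5 − (84.7) = 30.8 m north and 76.5 − (114.7) = -38.2 m east.
Residual distance = √(30.8² + (-38.2)²) = 49.1 m.

49 m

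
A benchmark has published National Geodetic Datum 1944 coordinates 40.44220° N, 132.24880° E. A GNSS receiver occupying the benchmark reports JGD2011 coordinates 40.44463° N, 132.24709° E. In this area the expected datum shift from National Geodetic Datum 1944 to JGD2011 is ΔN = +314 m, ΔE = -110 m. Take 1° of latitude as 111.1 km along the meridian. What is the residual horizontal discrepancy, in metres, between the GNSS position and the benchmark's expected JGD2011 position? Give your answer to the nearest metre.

Observed coordinate differences: Δφ = +0.00243°, Δλ = -0.00171°.
Converting to metres (1° lat = 111100 m, cos φ = 0.761061): observed ΔN = 270.0 m, observed ΔE = -144.6 m.
Subtracting the expected shift leaves a residual of 270.0 − (314) = -44.0 m north and -144.6 − (-110) = -34.6 m east.
Residual distance = √((-44.0)² + (-34.6)²) = 56.0 m.

56 m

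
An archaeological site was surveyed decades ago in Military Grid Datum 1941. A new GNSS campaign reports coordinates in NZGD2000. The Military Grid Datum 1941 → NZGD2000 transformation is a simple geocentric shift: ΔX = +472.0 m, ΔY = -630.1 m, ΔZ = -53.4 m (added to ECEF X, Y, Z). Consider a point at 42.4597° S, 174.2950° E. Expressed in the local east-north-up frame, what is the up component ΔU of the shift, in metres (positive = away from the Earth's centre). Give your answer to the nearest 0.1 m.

At φ = -42.4597°, λ = 174.2950°: sin φ = -0.675071, cos φ = 0.737752, sin λ = 0.099407, cos λ = -0.995047.
ΔU = cos φ cos λ·ΔX + cos φ sin λ·ΔY + sin φ·ΔZ = (0.737752)(-0.995047)(472.0) + (0.737752)(0.099407)(-630.1) + (-0.675071)(-53.4) = -356.66 m.

ΔU = -356.7 m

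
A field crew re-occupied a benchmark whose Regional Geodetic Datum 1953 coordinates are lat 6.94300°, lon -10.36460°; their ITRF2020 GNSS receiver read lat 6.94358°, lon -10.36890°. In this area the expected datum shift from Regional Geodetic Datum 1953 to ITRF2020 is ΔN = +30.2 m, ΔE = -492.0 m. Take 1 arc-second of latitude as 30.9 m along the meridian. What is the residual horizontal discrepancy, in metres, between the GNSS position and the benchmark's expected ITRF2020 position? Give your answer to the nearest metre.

Observed coordinate differences: Δφ = +0.00058°, Δλ = -0.00430°.
Converting to metres (1° lat = 111240 m, cos φ = 0.992667): observed ΔN = 64.5 m, observed ΔE = -474.8 m.
Subtracting the expected shift leaves a residual of 64.5 − (30.2) = 34.3 m north and -474.8 − (-492.0) = 17.2 m east.
Residual distance = √(34.3² + 17.2²) = 38.4 m.

38 m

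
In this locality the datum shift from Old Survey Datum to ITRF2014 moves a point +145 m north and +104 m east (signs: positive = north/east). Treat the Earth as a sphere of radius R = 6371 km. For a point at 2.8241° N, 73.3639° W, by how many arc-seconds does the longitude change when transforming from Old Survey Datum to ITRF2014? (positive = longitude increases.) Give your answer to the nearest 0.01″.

Δλ = 3.37″

At latitude 2.8241°, cos φ = 0.998786.
One radian of longitude at latitude φ spans R cos φ, so Δλ = ΔE / (R cos φ) = 104.0 / (6371000 × 0.998786) = 1.6344e-05 rad = 3.371″.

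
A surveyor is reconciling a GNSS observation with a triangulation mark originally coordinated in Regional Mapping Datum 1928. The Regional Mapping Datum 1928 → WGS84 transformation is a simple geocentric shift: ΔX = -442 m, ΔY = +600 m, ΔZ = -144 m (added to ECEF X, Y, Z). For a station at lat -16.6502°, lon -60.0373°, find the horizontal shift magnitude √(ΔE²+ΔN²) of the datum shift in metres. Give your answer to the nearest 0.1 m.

At φ = -16.6502°, λ = -60.0373°: sin φ = -0.286528, cos φ = 0.958072, sin λ = -0.866351, cos λ = 0.499436.
ΔE = −sin λ·ΔX + cos λ·ΔY = −(-0.866351)·(-442) + (0.499436)·(600) = -83.27 m.
ΔN = −sin φ cos λ·ΔX − sin φ sin λ·ΔY + cos φ·ΔZ = −(-0.286528)(0.499436)(-442) − (-0.286528)(-0.866351)(600) + (0.958072)(-144) = -350.15 m.
Horizontal magnitude = √(ΔE² + ΔN²) = √((-83.27)² + (-350.15)²) = 359.92 m.

359.9 m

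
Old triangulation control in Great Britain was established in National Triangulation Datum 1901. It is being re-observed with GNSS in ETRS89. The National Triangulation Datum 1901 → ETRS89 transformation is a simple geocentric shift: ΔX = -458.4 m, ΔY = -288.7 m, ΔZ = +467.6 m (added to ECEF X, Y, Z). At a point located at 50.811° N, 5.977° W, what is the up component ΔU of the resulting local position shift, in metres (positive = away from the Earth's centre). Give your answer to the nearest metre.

The local up (radial) axis is (cos φ cos λ, cos φ sin λ, sin φ), giving ΔU = -288.079 + 18.996 + 362.421 = 93.34 m.

ΔU = 93 m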